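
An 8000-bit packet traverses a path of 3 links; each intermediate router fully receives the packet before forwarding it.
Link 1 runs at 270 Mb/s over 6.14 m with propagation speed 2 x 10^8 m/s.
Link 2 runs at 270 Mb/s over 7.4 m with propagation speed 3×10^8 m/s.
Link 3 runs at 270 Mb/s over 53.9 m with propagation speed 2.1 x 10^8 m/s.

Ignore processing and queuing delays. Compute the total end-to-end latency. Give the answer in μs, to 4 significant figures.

Transmission delay per hop = L/R = 8000/270000000 = 29.6296 μs; 3 hops → 88.8889 μs.
Propagation delays (d/s per hop): 0.0307, 0.0246667, 0.256667 μs; sum = 0.312033 μs.
End-to-end = 89.20 μs.

89.20 μs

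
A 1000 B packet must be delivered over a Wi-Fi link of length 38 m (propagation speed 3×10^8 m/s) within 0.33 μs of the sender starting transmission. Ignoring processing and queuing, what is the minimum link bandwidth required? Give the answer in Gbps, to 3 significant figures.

39.3 Gbps

L = 8000 bits.
Propagation delay = 38 / 300000000 = 0.126667 μs.
Transmission budget = 0.33 − 0.126667 = 0.203333 μs.
R ≥ L / t_tx = 8000 bits / 2.03333e-07 s = 39.3 Gbps.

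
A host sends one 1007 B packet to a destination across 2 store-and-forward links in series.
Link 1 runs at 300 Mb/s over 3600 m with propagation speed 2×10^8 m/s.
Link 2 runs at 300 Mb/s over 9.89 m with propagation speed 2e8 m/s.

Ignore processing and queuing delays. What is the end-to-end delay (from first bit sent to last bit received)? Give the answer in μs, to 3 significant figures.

L = 1007 × 8 = 8056 bits.
Transmission delay per hop = L/R = 8056/300000000 = 26.8533 μs; 2 hops → 53.7067 μs.
Propagation delays (d/s per hop): 18, 0.04945 μs; sum = 18.0495 μs.
End-to-end = 71.8 μs.

71.8 μs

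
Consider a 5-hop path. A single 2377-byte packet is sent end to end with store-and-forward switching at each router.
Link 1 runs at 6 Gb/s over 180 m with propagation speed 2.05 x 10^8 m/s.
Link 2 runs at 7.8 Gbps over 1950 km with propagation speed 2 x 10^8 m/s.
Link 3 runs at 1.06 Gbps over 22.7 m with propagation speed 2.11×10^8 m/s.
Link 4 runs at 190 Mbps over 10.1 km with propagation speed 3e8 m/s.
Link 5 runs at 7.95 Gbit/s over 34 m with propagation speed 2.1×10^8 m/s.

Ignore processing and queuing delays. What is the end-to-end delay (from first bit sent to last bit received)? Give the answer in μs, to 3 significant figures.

9910 μs

L = 2377 × 8 = 19016 bits.
Transmission delays (L/R per hop): 3.16933, 2.43795, 17.9396, 100.084, 2.39195 μs; sum = 126.023 μs.
Propagation delays (d/s per hop): 0.878049, 9750, 0.107583, 33.6667, 0.161905 μs; sum = 9784.81 μs.
End-to-end = 9910 μs.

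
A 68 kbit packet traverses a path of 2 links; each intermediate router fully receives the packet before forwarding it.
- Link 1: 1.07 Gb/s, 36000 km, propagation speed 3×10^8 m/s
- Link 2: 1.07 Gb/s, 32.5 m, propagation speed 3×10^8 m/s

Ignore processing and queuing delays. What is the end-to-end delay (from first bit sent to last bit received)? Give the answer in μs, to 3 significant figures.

L = 68000 bits.
Transmission delay per hop = L/R = 68000/1.07e+09 = 63.5514 μs; 2 hops → 127.103 μs.
Propagation delays (d/s per hop): 120000, 0.108333 μs; sum = 120000 μs.
End-to-end = 120000 μs.

120000 μs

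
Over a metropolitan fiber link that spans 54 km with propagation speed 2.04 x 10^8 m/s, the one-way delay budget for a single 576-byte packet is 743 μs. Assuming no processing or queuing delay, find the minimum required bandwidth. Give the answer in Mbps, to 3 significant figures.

L = 4608 bits.
Propagation delay = 54000 / 204000000 = 264.706 μs.
Transmission budget = 743 − 264.706 = 478.294 μs.
R ≥ L / t_tx = 4608 bits / 0.000478294 s = 9.63 Mbps.

9.63 Mbps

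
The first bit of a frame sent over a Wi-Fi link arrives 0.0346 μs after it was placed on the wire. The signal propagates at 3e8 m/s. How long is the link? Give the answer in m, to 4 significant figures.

d = s × t_prop = 300000000 × 3.46e-08 = 10.38 m.

10.38 m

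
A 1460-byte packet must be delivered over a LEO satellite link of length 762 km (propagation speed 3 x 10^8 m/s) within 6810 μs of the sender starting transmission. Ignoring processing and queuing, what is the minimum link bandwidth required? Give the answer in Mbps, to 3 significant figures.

L = 11680 bits.
Propagation delay = 762000 / 300000000 = 2540 μs.
Transmission budget = 6810 − 2540 = 4270 μs.
R ≥ L / t_tx = 11680 bits / 0.00427 s = 2.74 Mbps.

2.74 Mbps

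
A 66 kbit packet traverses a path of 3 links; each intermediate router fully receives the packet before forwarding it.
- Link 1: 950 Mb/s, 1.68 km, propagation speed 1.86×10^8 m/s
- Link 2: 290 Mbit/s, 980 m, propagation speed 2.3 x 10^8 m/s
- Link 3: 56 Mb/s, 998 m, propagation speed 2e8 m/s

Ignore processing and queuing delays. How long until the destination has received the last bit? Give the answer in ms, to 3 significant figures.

1.49 ms

L = 66000 bits.
Transmission delays (L/R per hop): 0.0694737, 0.227586, 1.17857 ms; sum = 1.47563 ms.
Propagation delays (d/s per hop): 0.00903226, 0.00426087, 0.00499 ms; sum = 0.0182831 ms.
End-to-end = 1.49 ms.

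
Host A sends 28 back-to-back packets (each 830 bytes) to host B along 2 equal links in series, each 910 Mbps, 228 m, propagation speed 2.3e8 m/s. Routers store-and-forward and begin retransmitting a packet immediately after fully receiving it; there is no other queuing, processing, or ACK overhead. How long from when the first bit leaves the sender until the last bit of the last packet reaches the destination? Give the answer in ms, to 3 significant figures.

0.214 ms

Per-hop transmission t_tx = L/R = 6640/910000000 = 0.0072967 ms.
Per-hop propagation t_prop = 228/2.3e+08 = 0.000991304 ms.
Pipeline fill: first packet needs 2·t_tx to clear all hops; remaining 27 packets each add one t_tx.
Total = (2+28-1)·t_tx + 2·t_prop = 29·0.0072967 + 2·0.000991304 = 0.214 ms.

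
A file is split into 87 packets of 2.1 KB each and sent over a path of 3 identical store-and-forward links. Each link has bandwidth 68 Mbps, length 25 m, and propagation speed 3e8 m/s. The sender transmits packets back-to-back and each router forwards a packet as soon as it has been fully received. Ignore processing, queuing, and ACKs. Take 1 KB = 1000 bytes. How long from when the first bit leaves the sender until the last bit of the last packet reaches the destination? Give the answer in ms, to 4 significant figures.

21.99 ms

Per-hop transmission t_tx = L/R = 16800/68000000 = 0.247059 ms.
Per-hop propagation t_prop = 25/300000000 = 8.33333e-05 ms.
Pipeline fill: first packet needs 3·t_tx to clear all hops; remaining 86 packets each add one t_tx.
Total = (3+87-1)·t_tx + 3·t_prop = 89·0.247059 + 3·8.33333e-05 = 21.99 ms.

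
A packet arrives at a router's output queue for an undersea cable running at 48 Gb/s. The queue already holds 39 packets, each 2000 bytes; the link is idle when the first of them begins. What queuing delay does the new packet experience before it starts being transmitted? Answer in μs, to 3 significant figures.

Each queued packet: L/R = 16000/48000000000 = 0.333333 μs.
39 queued → 13 μs.
Queuing delay = 13.0 μs.

13.0 μs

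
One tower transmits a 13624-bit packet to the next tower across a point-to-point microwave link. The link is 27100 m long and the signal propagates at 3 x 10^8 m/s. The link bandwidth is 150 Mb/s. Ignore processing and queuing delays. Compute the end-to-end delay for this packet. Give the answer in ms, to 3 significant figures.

0.181 ms

Transmission delay = L/R = 13624 / 150000000 = 0.0908267 ms.
Propagation delay = d/s = 27100 m / 300000000 m/s = 0.0903333 ms.
Total = 0.181 ms.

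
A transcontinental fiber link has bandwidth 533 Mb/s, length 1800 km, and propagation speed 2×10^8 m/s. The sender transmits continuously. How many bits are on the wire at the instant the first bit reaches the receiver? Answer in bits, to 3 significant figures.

Propagation delay = 1800000 / 200000000 = 0.009 s.
BDP = R × t_prop = 533000000 × 0.009 = 4797000 bits.

4800000 bits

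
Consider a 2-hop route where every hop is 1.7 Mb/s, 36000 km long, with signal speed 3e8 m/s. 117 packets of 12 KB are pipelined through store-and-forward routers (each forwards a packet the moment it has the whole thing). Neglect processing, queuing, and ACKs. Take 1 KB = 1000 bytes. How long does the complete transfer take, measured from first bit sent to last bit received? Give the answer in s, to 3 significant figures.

Per-hop transmission t_tx = L/R = 96000/1700000 = 0.0564706 s.
Per-hop propagation t_prop = 36000000/300000000 = 0.12 s.
Pipeline fill: first packet needs 2·t_tx to clear all hops; remaining 116 packets each add one t_tx.
Total = (2+117-1)·t_tx + 2·t_prop = 118·0.0564706 + 2·0.12 = 6.90 s.

6.90 s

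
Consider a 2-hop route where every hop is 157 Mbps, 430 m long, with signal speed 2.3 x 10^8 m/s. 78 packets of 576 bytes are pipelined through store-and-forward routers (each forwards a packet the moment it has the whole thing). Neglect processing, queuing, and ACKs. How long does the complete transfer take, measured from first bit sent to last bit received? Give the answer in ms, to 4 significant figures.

2.322 ms

Per-hop transmission t_tx = L/R = 4608/157000000 = 0.0293503 ms.
Per-hop propagation t_prop = 430/2.3e+08 = 0.00186957 ms.
Pipeline fill: first packet needs 2·t_tx to clear all hops; remaining 77 packets each add one t_tx.
Total = (2+78-1)·t_tx + 2·t_prop = 79·0.0293503 + 2·0.00186957 = 2.322 ms.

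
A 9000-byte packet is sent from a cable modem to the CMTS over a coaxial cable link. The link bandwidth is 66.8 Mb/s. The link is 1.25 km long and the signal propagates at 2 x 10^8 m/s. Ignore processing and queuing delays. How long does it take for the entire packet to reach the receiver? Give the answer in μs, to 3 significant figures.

1080 μs

L = 9000 × 8 = 72000 bits.
Transmission delay = L/R = 72000 / 66800000 = 1077.84 μs.
Propagation delay = d/s = 1250 m / 200000000 m/s = 6.25 μs.
Total = 1080 μs.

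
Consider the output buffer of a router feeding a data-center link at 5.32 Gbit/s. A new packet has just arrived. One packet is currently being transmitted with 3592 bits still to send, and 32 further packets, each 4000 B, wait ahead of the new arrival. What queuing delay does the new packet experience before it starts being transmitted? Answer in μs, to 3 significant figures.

Each queued packet: L/R = 32000/5320000000 = 6.01504 μs.
32 queued → 192.481 μs.
Plus remaining 3592 bits of current packet: 0.675188 μs.
Queuing delay = 193 μs.

193 μs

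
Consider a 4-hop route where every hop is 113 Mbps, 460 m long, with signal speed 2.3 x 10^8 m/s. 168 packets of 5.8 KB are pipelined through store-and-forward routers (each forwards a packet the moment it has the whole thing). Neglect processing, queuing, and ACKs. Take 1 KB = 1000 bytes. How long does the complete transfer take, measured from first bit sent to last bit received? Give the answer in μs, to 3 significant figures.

70200 μs

Per-hop transmission t_tx = L/R = 46400/113000000 = 410.619 μs.
Per-hop propagation t_prop = 460/2.3e+08 = 2 μs.
Pipeline fill: first packet needs 4·t_tx to clear all hops; remaining 167 packets each add one t_tx.
Total = (4+168-1)·t_tx + 4·t_prop = 171·410.619 + 4·2 = 70200 μs.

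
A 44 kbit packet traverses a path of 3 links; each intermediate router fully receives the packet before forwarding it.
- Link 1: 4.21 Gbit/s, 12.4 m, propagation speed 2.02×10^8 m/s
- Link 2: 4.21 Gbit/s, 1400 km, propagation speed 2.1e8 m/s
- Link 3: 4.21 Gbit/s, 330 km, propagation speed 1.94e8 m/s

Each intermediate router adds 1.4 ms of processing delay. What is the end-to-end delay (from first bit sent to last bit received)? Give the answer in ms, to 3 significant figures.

11.2 ms

L = 44000 bits.
Transmission delay per hop = L/R = 44000/4210000000 = 0.0104513 ms; 3 hops → 0.0313539 ms.
Propagation delays (d/s per hop): 6.13861e-05, 6.66667, 1.70103 ms; sum = 8.36776 ms.
Processing at 2 router(s): 2 × 1.4 ms = 2.8 ms.
End-to-end = 11.2 ms.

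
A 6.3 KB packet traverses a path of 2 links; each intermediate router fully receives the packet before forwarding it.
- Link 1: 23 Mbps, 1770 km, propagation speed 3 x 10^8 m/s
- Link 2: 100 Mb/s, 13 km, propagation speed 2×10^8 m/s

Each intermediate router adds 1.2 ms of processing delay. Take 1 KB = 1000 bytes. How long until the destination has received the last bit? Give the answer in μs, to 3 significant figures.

9860 μs

L = 50400 bits.
Transmission delays (L/R per hop): 2191.3, 504 μs; sum = 2695.3 μs.
Propagation delays (d/s per hop): 5900, 65 μs; sum = 5965 μs.
Processing at 1 router(s): 1 × 1.2 ms = 1200 μs.
End-to-end = 9860 μs.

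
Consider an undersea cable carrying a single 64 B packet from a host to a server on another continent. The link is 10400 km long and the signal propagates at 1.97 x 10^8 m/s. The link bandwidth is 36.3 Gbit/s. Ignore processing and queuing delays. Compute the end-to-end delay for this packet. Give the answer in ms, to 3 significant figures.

52.8 ms

L = 64 × 8 = 512 bits.
Transmission delay = L/R = 512 / 36300000000 = 1.41047e-05 ms.
Propagation delay = d/s = 10400000 m / 197000000 m/s = 52.7919 ms.
Total = 52.8 ms.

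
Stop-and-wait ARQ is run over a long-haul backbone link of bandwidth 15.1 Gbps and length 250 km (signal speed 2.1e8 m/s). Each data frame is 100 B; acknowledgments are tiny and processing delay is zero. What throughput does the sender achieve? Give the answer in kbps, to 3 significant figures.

336 kbps

t_tx = L/R = 800/15100000000 = 5.29801e-08 s.
t_prop = 250000/210000000 = 0.00119048 s; RTT = 0.00238095 s.
Cycle = t_tx + RTT = 0.00238101 s.
Throughput = L / cycle = 800 / 0.00238101 = 336 kbps.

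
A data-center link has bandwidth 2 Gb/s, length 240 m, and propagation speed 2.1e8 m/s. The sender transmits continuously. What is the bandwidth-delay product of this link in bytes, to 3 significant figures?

286 bytes

Propagation delay = 240 / 210000000 = 1.14286e-06 s.
BDP = R × t_prop = 2000000000 × 1.14286e-06 = 2285.71 bits.
In bytes: 2285.71/8 = 286 bytes.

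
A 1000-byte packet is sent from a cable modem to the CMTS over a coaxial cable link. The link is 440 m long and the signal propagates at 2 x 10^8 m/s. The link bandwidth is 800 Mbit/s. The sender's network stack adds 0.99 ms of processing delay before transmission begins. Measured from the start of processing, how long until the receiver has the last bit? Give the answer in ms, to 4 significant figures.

L = 1000 × 8 = 8000 bits.
Transmission delay = L/R = 8000 / 800000000 = 0.01 ms.
Propagation delay = d/s = 440 m / 200000000 m/s = 0.0022 ms.
Plus processing delay 0.99 ms = 0.99 ms.
Total = 1.002 ms.

1.002 ms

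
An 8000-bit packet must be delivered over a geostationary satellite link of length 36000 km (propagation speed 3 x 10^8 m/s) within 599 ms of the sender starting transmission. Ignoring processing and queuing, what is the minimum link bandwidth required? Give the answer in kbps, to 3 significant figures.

Propagation delay = 36000000 / 300000000 = 120 ms.
Transmission budget = 599 − 120 = 479 ms.
R ≥ L / t_tx = 8000 bits / 0.479 s = 16.7 kbps.

16.7 kbps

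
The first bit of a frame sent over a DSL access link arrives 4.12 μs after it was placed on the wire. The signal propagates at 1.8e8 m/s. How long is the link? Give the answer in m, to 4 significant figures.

741.6 m

d = s × t_prop = 180000000 × 4.12e-06 = 741.6 m.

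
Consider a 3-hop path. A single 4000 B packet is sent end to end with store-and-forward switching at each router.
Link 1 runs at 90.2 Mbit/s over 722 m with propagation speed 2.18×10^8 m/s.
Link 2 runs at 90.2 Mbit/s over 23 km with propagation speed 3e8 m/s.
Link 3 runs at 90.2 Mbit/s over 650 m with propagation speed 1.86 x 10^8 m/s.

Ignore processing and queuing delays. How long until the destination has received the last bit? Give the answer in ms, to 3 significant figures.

L = 4000 × 8 = 32000 bits.
Transmission delay per hop = L/R = 32000/90200000 = 0.354767 ms; 3 hops → 1.0643 ms.
Propagation delays (d/s per hop): 0.00331193, 0.0766667, 0.00349462 ms; sum = 0.0834732 ms.
End-to-end = 1.15 ms.

1.15 ms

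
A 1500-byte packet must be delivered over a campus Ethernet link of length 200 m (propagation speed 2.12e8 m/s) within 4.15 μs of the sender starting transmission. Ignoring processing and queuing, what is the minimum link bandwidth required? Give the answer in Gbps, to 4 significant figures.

L = 12000 bits.
Propagation delay = 200 / 212000000 = 0.943396 μs.
Transmission budget = 4.15 − 0.943396 = 3.2066 μs.
R ≥ L / t_tx = 12000 bits / 3.2066e-06 s = 3.742 Gbps.

3.742 Gbps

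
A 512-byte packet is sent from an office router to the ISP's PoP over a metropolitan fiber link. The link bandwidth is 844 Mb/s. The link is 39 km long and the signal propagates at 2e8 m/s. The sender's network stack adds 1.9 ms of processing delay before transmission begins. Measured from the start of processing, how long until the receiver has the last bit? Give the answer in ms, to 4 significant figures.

2.100 ms

L = 512 × 8 = 4096 bits.
Transmission delay = L/R = 4096 / 844000000 = 0.00485308 ms.
Propagation delay = d/s = 39000 m / 200000000 m/s = 0.195 ms.
Plus processing delay 1.9 ms = 1.9 ms.
Total = 2.100 ms.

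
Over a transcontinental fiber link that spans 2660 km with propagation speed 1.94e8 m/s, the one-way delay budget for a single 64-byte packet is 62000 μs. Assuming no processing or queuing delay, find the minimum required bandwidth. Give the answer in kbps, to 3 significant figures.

10.6 kbps

L = 512 bits.
Propagation delay = 2660000 / 194000000 = 13711.3 μs.
Transmission budget = 62000 − 13711.3 = 48288.7 μs.
R ≥ L / t_tx = 512 bits / 0.0482887 s = 10.6 kbps.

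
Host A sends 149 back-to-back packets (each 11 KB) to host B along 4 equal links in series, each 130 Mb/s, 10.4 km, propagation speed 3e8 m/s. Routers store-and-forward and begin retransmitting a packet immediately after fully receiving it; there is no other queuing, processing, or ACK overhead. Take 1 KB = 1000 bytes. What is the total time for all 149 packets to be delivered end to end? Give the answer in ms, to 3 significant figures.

103 ms

Per-hop transmission t_tx = L/R = 88000/130000000 = 0.676923 ms.
Per-hop propagation t_prop = 10400/300000000 = 0.0346667 ms.
Pipeline fill: first packet needs 4·t_tx to clear all hops; remaining 148 packets each add one t_tx.
Total = (4+149-1)·t_tx + 4·t_prop = 152·0.676923 + 4·0.0346667 = 103 ms.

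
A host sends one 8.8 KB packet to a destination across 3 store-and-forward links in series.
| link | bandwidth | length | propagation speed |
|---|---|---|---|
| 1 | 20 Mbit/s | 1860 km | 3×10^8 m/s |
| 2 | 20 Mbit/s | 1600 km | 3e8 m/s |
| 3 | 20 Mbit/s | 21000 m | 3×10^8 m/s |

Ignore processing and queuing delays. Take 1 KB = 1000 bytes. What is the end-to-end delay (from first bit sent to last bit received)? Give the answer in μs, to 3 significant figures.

L = 70400 bits.
Transmission delay per hop = L/R = 70400/20000000 = 3520 μs; 3 hops → 10560 μs.
Propagation delays (d/s per hop): 6200, 5333.33, 70 μs; sum = 11603.3 μs.
End-to-end = 22200 μs.

22200 μs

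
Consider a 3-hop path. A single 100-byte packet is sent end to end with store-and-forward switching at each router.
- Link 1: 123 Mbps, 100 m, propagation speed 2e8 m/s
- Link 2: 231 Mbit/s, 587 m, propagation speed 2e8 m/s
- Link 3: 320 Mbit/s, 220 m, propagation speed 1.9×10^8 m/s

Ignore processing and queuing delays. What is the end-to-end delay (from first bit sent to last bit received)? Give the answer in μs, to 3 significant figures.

L = 100 × 8 = 800 bits.
Transmission delays (L/R per hop): 6.50407, 3.4632, 2.5 μs; sum = 12.4673 μs.
Propagation delays (d/s per hop): 0.5, 2.935, 1.15789 μs; sum = 4.59289 μs.
End-to-end = 17.1 μs.

17.1 μs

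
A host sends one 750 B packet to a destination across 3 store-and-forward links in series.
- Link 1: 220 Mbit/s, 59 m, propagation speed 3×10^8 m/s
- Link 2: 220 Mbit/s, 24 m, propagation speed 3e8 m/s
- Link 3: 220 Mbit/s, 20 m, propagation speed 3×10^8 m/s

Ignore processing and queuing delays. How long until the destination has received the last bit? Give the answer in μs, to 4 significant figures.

L = 750 × 8 = 6000 bits.
Transmission delay per hop = L/R = 6000/220000000 = 27.2727 μs; 3 hops → 81.8182 μs.
Propagation delays (d/s per hop): 0.196667, 0.08, 0.0666667 μs; sum = 0.343333 μs.
End-to-end = 82.16 μs.

82.16 μs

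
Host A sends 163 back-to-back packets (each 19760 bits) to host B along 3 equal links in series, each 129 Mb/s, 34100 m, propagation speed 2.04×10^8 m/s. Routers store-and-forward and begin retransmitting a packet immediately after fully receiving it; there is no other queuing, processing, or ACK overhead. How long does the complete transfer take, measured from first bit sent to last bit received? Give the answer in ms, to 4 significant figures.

25.78 ms

Per-hop transmission t_tx = L/R = 19760/129000000 = 0.153178 ms.
Per-hop propagation t_prop = 34100/204000000 = 0.167157 ms.
Pipeline fill: first packet needs 3·t_tx to clear all hops; remaining 162 packets each add one t_tx.
Total = (3+163-1)·t_tx + 3·t_prop = 165·0.153178 + 3·0.167157 = 25.78 ms.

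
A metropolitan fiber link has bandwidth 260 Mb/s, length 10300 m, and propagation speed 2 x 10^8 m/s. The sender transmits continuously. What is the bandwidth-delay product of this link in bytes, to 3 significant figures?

1670 bytes

Propagation delay = 10300 / 200000000 = 5.15e-05 s.
BDP = R × t_prop = 260000000 × 5.15e-05 = 13390 bits.
In bytes: 13390/8 = 1670 bytes.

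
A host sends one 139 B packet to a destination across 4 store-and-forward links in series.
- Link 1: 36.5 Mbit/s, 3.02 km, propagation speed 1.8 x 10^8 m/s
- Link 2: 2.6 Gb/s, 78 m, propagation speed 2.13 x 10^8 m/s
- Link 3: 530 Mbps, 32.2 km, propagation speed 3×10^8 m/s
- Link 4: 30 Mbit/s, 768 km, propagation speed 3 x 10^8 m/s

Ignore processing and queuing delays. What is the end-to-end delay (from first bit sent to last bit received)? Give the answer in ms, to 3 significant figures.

2.75 ms

L = 139 × 8 = 1112 bits.
Transmission delays (L/R per hop): 0.0304658, 0.000427692, 0.00209811, 0.0370667 ms; sum = 0.0700582 ms.
Propagation delays (d/s per hop): 0.0167778, 0.000366197, 0.107333, 2.56 ms; sum = 2.68448 ms.
End-to-end = 2.75 ms.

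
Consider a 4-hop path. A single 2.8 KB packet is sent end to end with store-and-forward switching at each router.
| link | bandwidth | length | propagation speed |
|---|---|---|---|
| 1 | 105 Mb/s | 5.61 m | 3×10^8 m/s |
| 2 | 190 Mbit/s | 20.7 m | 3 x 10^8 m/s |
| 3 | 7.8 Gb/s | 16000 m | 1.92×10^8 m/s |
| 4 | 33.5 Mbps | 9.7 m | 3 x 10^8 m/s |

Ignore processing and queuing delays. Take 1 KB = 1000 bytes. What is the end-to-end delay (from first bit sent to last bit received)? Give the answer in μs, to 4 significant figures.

L = 22400 bits.
Transmission delays (L/R per hop): 213.333, 117.895, 2.87179, 668.657 μs; sum = 1002.76 μs.
Propagation delays (d/s per hop): 0.0187, 0.069, 83.3333, 0.0323333 μs; sum = 83.4534 μs.
End-to-end = 1086 μs.

1086 μs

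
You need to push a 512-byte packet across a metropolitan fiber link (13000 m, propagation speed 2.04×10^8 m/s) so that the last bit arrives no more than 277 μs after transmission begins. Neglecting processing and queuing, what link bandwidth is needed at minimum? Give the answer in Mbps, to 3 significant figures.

L = 4096 bits.
Propagation delay = 13000 / 204000000 = 63.7255 μs.
Transmission budget = 277 − 63.7255 = 213.275 μs.
R ≥ L / t_tx = 4096 bits / 0.000213275 s = 19.2 Mbps.

19.2 Mbps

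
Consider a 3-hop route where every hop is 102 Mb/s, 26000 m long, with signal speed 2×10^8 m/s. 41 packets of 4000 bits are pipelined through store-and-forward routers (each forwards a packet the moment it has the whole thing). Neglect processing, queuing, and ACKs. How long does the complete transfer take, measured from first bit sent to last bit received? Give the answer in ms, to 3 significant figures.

Per-hop transmission t_tx = L/R = 4000/102000000 = 0.0392157 ms.
Per-hop propagation t_prop = 26000/200000000 = 0.13 ms.
Pipeline fill: first packet needs 3·t_tx to clear all hops; remaining 40 packets each add one t_tx.
Total = (3+41-1)·t_tx + 3·t_prop = 43·0.0392157 + 3·0.13 = 2.08 ms.

2.08 ms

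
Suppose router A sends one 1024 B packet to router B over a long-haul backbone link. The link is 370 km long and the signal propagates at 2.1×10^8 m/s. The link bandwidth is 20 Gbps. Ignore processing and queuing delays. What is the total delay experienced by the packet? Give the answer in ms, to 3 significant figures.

1.76 ms

L = 1024 × 8 = 8192 bits.
Transmission delay = L/R = 8192 / 20000000000 = 0.0004096 ms.
Propagation delay = d/s = 370000 m / 210000000 m/s = 1.7619 ms.
Total = 1.76 ms.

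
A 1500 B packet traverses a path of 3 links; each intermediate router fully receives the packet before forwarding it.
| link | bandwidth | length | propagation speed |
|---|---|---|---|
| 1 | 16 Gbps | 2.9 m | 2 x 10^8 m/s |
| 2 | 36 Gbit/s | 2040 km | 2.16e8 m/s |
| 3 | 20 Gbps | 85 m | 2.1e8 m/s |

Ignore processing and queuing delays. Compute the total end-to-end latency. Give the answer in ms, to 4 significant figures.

9.447 ms

L = 1500 × 8 = 12000 bits.
Transmission delays (L/R per hop): 0.00075, 0.000333333, 0.0006 ms; sum = 0.00168333 ms.
Propagation delays (d/s per hop): 1.45e-05, 9.44444, 0.000404762 ms; sum = 9.44486 ms.
End-to-end = 9.447 ms.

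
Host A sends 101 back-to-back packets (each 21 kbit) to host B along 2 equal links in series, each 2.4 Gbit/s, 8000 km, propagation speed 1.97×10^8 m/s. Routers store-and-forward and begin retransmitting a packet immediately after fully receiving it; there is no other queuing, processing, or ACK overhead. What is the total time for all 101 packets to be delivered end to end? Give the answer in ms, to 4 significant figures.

Per-hop transmission t_tx = L/R = 21000/2400000000 = 0.00875 ms.
Per-hop propagation t_prop = 8000000/197000000 = 40.6091 ms.
Pipeline fill: first packet needs 2·t_tx to clear all hops; remaining 100 packets each add one t_tx.
Total = (2+101-1)·t_tx + 2·t_prop = 102·0.00875 + 2·40.6091 = 82.11 ms.

82.11 ms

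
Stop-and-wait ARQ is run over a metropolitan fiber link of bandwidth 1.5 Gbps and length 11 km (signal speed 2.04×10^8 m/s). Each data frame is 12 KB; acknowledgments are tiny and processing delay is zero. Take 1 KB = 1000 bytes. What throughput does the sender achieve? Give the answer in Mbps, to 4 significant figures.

t_tx = L/R = 96000/1500000000 = 6.4e-05 s.
t_prop = 11000/204000000 = 5.39216e-05 s; RTT = 0.000107843 s.
Cycle = t_tx + RTT = 0.000171843 s.
Throughput = L / cycle = 96000 / 0.000171843 = 558.6 Mbps.

558.6 Mbps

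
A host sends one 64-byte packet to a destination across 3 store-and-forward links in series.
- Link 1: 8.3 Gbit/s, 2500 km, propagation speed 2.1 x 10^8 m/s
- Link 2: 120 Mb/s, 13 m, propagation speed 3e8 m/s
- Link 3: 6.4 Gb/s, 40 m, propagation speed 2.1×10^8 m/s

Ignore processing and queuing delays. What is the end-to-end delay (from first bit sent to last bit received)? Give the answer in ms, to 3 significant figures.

L = 64 × 8 = 512 bits.
Transmission delays (L/R per hop): 6.16867e-05, 0.00426667, 8e-05 ms; sum = 0.00440835 ms.
Propagation delays (d/s per hop): 11.9048, 4.33333e-05, 0.000190476 ms; sum = 11.905 ms.
End-to-end = 11.9 ms.

11.9 ms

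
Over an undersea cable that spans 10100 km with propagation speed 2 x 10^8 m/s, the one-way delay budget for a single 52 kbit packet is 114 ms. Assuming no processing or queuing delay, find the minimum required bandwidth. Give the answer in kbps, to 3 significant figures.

819 kbps

Propagation delay = 10100000 / 200000000 = 50.5 ms.
Transmission budget = 114 − 50.5 = 63.5 ms.
R ≥ L / t_tx = 52000 bits / 0.0635 s = 819 kbps.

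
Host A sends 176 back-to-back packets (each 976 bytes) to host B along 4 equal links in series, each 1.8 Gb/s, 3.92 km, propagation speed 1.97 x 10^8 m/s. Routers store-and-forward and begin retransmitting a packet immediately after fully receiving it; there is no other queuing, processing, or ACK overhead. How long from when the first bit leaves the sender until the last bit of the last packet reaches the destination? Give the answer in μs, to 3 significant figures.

Per-hop transmission t_tx = L/R = 7808/1800000000 = 4.33778 μs.
Per-hop propagation t_prop = 3920/197000000 = 19.8985 μs.
Pipeline fill: first packet needs 4·t_tx to clear all hops; remaining 175 packets each add one t_tx.
Total = (4+176-1)·t_tx + 4·t_prop = 179·4.33778 + 4·19.8985 = 856 μs.

856 μs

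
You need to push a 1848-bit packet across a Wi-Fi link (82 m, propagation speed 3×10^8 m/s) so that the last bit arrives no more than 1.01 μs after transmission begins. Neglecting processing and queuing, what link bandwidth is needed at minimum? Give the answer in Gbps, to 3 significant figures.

2.51 Gbps

Propagation delay = 82 / 300000000 = 0.273333 μs.
Transmission budget = 1.01 − 0.273333 = 0.736667 μs.
R ≥ L / t_tx = 1848 bits / 7.36667e-07 s = 2.51 Gbps.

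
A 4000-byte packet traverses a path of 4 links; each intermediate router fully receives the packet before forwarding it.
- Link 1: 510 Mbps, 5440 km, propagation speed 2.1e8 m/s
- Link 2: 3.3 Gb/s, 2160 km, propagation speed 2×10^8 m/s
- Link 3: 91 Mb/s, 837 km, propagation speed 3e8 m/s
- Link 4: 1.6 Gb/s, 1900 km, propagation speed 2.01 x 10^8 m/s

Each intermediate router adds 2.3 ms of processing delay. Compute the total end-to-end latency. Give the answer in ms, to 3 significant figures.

56.3 ms

L = 4000 × 8 = 32000 bits.
Transmission delays (L/R per hop): 0.0627451, 0.00969697, 0.351648, 0.02 ms; sum = 0.44409 ms.
Propagation delays (d/s per hop): 25.9048, 10.8, 2.79, 9.45274 ms; sum = 48.9475 ms.
Processing at 3 router(s): 3 × 2.3 ms = 6.9 ms.
End-to-end = 56.3 ms.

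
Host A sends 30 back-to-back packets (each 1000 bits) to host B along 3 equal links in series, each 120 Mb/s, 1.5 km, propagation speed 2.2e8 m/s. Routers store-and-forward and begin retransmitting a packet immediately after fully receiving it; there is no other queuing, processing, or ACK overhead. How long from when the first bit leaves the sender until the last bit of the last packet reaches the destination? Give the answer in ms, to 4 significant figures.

0.2871 ms

Per-hop transmission t_tx = L/R = 1000/120000000 = 0.00833333 ms.
Per-hop propagation t_prop = 1500/2.2e+08 = 0.00681818 ms.
Pipeline fill: first packet needs 3·t_tx to clear all hops; remaining 29 packets each add one t_tx.
Total = (3+30-1)·t_tx + 3·t_prop = 32·0.00833333 + 3·0.00681818 = 0.2871 ms.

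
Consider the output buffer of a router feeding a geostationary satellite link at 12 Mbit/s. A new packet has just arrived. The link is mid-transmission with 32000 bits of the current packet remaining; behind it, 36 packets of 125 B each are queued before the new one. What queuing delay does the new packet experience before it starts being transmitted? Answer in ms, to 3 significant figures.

Each queued packet: L/R = 1000/12000000 = 0.0833333 ms.
36 queued → 3 ms.
Plus remaining 32000 bits of current packet: 2.66667 ms.
Queuing delay = 5.67 ms.

5.67 ms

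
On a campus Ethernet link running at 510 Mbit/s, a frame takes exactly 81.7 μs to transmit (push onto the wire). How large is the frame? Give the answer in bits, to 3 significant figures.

41700 bits

L = R × t_tx = 510000000 b/s × 8.17e-05 s = 41667 bits.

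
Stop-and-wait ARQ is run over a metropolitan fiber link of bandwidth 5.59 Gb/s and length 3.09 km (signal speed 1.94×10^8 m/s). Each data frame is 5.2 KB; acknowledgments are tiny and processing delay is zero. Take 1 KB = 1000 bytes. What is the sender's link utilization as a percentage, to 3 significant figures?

t_tx = L/R = 41600/5590000000 = 7.44186e-06 s.
t_prop = 3090/194000000 = 1.59278e-05 s; RTT = 3.18557e-05 s.
Cycle = t_tx + RTT = 3.92975e-05 s.
Utilization = t_tx / cycle = 7.44186e-06/3.92975e-05 = 18.9 %.

18.9 %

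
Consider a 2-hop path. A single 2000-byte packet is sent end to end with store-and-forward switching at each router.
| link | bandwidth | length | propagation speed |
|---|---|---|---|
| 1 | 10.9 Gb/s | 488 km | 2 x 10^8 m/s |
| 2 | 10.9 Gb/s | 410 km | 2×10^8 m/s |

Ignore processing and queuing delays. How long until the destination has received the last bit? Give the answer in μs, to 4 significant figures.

4493 μs

L = 2000 × 8 = 16000 bits.
Transmission delay per hop = L/R = 16000/10900000000 = 1.46789 μs; 2 hops → 2.93578 μs.
Propagation delays (d/s per hop): 2440, 2050 μs; sum = 4490 μs.
End-to-end = 4493 μs.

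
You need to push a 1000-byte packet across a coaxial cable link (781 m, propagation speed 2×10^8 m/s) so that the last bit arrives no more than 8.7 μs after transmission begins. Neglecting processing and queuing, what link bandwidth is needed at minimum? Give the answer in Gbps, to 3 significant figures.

L = 8000 bits.
Propagation delay = 781 / 200000000 = 3.905 μs.
Transmission budget = 8.7 − 3.905 = 4.795 μs.
R ≥ L / t_tx = 8000 bits / 4.795e-06 s = 1.67 Gbps.

1.67 Gbps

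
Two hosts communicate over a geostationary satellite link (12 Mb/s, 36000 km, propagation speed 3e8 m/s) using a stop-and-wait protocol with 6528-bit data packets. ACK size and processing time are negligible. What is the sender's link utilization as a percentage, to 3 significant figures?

t_tx = L/R = 6528/12000000 = 0.000544 s.
t_prop = 36000000/300000000 = 0.12 s; RTT = 0.24 s.
Cycle = t_tx + RTT = 0.240544 s.
Utilization = t_tx / cycle = 0.000544/0.240544 = 0.226 %.

0.226 %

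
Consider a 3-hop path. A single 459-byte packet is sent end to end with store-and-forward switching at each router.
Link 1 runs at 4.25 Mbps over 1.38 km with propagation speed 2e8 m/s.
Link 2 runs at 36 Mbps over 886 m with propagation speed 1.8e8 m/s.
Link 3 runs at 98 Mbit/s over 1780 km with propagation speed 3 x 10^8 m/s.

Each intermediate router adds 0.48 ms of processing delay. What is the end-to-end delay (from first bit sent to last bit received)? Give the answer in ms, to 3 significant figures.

L = 459 × 8 = 3672 bits.
Transmission delays (L/R per hop): 0.864, 0.102, 0.0374694 ms; sum = 1.00347 ms.
Propagation delays (d/s per hop): 0.0069, 0.00492222, 5.93333 ms; sum = 5.94516 ms.
Processing at 2 router(s): 2 × 0.48 ms = 0.96 ms.
End-to-end = 7.91 ms.

7.91 ms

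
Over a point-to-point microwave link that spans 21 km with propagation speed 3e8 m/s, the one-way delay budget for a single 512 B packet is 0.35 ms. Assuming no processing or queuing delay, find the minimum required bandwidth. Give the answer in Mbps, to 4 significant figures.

14.63 Mbps

L = 4096 bits.
Propagation delay = 21000 / 300000000 = 0.07 ms.
Transmission budget = 0.35 − 0.07 = 0.28 ms.
R ≥ L / t_tx = 4096 bits / 0.00028 s = 14.63 Mbps.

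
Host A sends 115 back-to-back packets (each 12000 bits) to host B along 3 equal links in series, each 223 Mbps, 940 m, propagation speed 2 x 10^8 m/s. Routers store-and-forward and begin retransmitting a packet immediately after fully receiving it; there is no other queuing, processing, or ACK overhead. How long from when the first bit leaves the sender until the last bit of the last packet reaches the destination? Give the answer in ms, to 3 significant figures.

6.31 ms

Per-hop transmission t_tx = L/R = 12000/223000000 = 0.0538117 ms.
Per-hop propagation t_prop = 940/200000000 = 0.0047 ms.
Pipeline fill: first packet needs 3·t_tx to clear all hops; remaining 114 packets each add one t_tx.
Total = (3+115-1)·t_tx + 3·t_prop = 117·0.0538117 + 3·0.0047 = 6.31 ms.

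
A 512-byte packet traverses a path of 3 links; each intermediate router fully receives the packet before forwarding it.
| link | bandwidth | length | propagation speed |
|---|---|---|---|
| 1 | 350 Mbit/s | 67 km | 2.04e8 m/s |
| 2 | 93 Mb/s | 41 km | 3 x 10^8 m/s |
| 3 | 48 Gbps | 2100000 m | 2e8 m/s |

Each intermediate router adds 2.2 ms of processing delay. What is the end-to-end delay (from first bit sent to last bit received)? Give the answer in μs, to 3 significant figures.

L = 512 × 8 = 4096 bits.
Transmission delays (L/R per hop): 11.7029, 44.043, 0.0853333 μs; sum = 55.8312 μs.
Propagation delays (d/s per hop): 328.431, 136.667, 10500 μs; sum = 10965.1 μs.
Processing at 2 router(s): 2 × 2.2 ms = 4400 μs.
End-to-end = 15400 μs.

15400 μs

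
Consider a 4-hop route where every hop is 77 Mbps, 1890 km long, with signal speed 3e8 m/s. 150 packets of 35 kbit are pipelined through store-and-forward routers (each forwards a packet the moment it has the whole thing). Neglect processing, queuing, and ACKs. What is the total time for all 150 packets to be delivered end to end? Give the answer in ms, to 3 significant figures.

Per-hop transmission t_tx = L/R = 35000/77000000 = 0.454545 ms.
Per-hop propagation t_prop = 1890000/300000000 = 6.3 ms.
Pipeline fill: first packet needs 4·t_tx to clear all hops; remaining 149 packets each add one t_tx.
Total = (4+150-1)·t_tx + 4·t_prop = 153·0.454545 + 4·6.3 = 94.7 ms.

94.7 ms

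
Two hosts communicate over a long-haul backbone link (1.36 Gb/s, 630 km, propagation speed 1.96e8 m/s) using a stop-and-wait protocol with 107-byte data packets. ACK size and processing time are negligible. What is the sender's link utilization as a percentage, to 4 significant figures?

t_tx = L/R = 856/1360000000 = 6.29412e-07 s.
t_prop = 630000/196000000 = 0.00321429 s; RTT = 0.00642857 s.
Cycle = t_tx + RTT = 0.0064292 s.
Utilization = t_tx / cycle = 6.29412e-07/0.0064292 = 0.009790 %.

0.009790 %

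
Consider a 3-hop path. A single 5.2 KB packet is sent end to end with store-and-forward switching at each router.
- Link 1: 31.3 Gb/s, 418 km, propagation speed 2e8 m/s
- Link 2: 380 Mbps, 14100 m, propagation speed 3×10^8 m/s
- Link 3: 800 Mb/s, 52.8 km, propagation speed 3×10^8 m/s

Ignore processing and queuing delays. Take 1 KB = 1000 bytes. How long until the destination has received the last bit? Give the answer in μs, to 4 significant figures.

2476 μs

L = 41600 bits.
Transmission delays (L/R per hop): 1.32907, 109.474, 52 μs; sum = 162.803 μs.
Propagation delays (d/s per hop): 2090, 47, 176 μs; sum = 2313 μs.
End-to-end = 2476 μs.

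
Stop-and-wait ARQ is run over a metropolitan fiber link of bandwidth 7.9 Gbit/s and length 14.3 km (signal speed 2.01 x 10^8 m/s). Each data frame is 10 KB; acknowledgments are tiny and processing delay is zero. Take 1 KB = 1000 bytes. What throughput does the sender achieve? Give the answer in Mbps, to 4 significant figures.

524.9 Mbps

t_tx = L/R = 80000/7900000000 = 1.01266e-05 s.
t_prop = 14300/2.01e+08 = 7.11443e-05 s; RTT = 0.000142289 s.
Cycle = t_tx + RTT = 0.000152415 s.
Throughput = L / cycle = 80000 / 0.000152415 = 524.9 Mbps.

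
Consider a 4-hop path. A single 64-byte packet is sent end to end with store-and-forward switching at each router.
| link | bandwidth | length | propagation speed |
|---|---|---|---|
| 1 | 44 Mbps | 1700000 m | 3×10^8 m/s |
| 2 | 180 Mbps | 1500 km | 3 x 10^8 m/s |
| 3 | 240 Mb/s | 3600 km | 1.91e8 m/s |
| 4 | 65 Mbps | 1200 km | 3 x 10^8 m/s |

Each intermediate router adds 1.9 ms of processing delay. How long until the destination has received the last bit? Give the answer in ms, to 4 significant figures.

39.24 ms

L = 64 × 8 = 512 bits.
Transmission delays (L/R per hop): 0.0116364, 0.00284444, 0.00213333, 0.00787692 ms; sum = 0.0244911 ms.
Propagation delays (d/s per hop): 5.66667, 5, 18.8482, 4 ms; sum = 33.5148 ms.
Processing at 3 router(s): 3 × 1.9 ms = 5.7 ms.
End-to-end = 39.24 ms.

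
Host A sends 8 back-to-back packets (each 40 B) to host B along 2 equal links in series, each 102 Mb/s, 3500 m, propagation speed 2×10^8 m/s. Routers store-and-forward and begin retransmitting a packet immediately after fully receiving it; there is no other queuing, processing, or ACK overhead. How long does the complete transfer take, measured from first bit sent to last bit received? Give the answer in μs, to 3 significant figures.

Per-hop transmission t_tx = L/R = 320/102000000 = 3.13725 μs.
Per-hop propagation t_prop = 3500/200000000 = 17.5 μs.
Pipeline fill: first packet needs 2·t_tx to clear all hops; remaining 7 packets each add one t_tx.
Total = (2+8-1)·t_tx + 2·t_prop = 9·3.13725 + 2·17.5 = 63.2 μs.

63.2 μs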